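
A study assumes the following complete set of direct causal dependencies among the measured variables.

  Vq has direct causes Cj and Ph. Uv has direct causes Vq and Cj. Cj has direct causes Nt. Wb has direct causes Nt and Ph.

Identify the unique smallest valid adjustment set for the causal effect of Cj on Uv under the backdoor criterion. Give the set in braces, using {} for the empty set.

Variables eligible for adjustment (non-descendants of Cj, excluding Cj and Uv): {Nt, Ph, Wb}.
Backdoor paths from Cj to Uv:
  P1: Cj <- Nt -> Wb <- Ph -> Vq -> Uv
Each backdoor path contains an unconditioned collider, so every path is already blocked with the empty conditioning set:
  P1: blocked at collider Wb (neither it nor any descendant is in the conditioning set).
The empty set is therefore the unique smallest valid set.

{}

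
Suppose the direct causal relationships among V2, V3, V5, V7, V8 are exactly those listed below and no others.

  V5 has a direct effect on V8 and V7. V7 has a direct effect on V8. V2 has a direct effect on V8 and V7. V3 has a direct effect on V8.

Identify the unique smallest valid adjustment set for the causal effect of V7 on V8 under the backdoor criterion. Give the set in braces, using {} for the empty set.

Variables eligible for adjustment (non-descendants of V7, excluding V7 and V8): {V2, V3, V5}.
Backdoor paths from V7 to V8:
  P1: V7 <- V2 -> V8
  P2: V7 <- V5 -> V8
The empty set is not sufficient: P1 (V7 <- V2 -> V8) has no collider blocking it and no conditioned non-collider, so it is open.
Try {V2, V5}:
  P1: blocked at fork node V2 ∈ conditioning set.
  P2: blocked at fork node V5 ∈ conditioning set.
{V2, V5} contains no descendant of V7 and blocks every backdoor path.
Every element of {V2, V5} is needed (dropping V2 leaves P1 open; dropping V5 leaves P2 open), so no proper subset is valid.
Among all size-2 subsets of the eligible variables, only {V2, V5} blocks every backdoor path, so it is the unique smallest valid adjustment set.

{V2, V5}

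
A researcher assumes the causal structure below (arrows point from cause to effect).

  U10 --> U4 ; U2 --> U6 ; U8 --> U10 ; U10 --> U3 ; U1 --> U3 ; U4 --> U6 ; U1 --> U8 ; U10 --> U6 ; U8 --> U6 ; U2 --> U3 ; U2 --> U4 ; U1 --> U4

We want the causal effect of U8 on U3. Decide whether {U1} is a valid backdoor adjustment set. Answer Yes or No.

Yes

Backdoor paths from U8 to U3 (paths whose first edge points into U8):
  P1: U8 <- U1 -> U4 <- U2 -> U6 <- U10 -> U3
  P2: U8 <- U1 -> U4 <- U2 -> U3
  P3: U8 <- U1 -> U4 <- U10 -> U6 <- U2 -> U3
  P4: U8 <- U1 -> U4 <- U10 -> U3
  P5: U8 <- U1 -> U4 -> U6 <- U2 -> U3
  P6: U8 <- U1 -> U4 -> U6 <- U10 -> U3
  P7: U8 <- U1 -> U3
Condition 1 (no descendant of U8 in the set): holds — descendants of U8 are {U10, U3, U4, U6}; none are in {U1}.
Condition 2 (every backdoor path blocked by {U1}):
  P1: blocked at fork node U1 ∈ conditioning set.
  P2: blocked at fork node U1 ∈ conditioning set.
  P3: blocked at fork node U1 ∈ conditioning set.
  P4: blocked at fork node U1 ∈ conditioning set.
  P5: blocked at fork node U1 ∈ conditioning set.
  P6: blocked at fork node U1 ∈ conditioning set.
  P7: blocked at fork node U1 ∈ conditioning set.
{U1} satisfies the backdoor criterion.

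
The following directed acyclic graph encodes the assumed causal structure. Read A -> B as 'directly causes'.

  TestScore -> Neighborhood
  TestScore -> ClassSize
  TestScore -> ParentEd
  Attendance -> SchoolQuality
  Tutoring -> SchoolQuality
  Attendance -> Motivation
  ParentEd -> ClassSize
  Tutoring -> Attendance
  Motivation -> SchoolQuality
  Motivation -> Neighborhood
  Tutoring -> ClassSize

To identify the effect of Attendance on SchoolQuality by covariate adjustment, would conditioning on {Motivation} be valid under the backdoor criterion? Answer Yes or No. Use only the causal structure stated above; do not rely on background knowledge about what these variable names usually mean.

Backdoor paths from Attendance to SchoolQuality (paths whose first edge points into Attendance):
  P1: Attendance <- Tutoring -> ClassSize <- TestScore -> Neighborhood <- Motivation -> SchoolQuality
  P2: Attendance <- Tutoring -> ClassSize <- ParentEd <- TestScore -> Neighborhood <- Motivation -> SchoolQuality
  P3: Attendance <- Tutoring -> SchoolQuality
Condition 1 (no descendant of Attendance in the set): FAILS — Motivation is a descendant of Attendance.
Condition 2 (every backdoor path blocked by {Motivation}):
  P1: blocked at collider ClassSize (neither it nor any descendant is in the conditioning set).
  P2: blocked at collider ClassSize (neither it nor any descendant is in the conditioning set).
  P3: open — no interior node is in the conditioning set.
{Motivation} does not satisfy the backdoor criterion.

No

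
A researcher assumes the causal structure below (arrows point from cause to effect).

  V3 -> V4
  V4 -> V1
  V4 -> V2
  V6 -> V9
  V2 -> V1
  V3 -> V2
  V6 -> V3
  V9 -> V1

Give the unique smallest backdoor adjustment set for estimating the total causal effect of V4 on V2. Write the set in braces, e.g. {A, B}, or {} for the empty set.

Variables eligible for adjustment (non-descendants of V4, excluding V4 and V2): {V3, V6, V9}.
Backdoor paths from V4 to V2:
  P1: V4 <- V3 <- V6 -> V9 -> V1 <- V2
  P2: V4 <- V3 -> V2
The empty set is not sufficient: P2 (V4 <- V3 -> V2) has no collider blocking it and no conditioned non-collider, so it is open.
Try {V3}:
  P1: blocked at chain node V3 ∈ conditioning set.
  P2: blocked at fork node V3 ∈ conditioning set.
{V3} contains no descendant of V4 and blocks every backdoor path.
No other singleton works — e.g. {V6} leaves P2 open — so {V3} is the unique smallest valid adjustment set.

{V3}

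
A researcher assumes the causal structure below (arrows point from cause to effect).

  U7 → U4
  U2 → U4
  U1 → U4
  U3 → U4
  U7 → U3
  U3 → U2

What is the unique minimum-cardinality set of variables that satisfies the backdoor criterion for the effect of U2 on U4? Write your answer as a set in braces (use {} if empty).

{U3}

Variables eligible for adjustment (non-descendants of U2, excluding U2 and U4): {U1, U3, U7}.
Backdoor paths from U2 to U4:
  P1: U2 <- U3 <- U7 -> U4
  P2: U2 <- U3 -> U4
The empty set is not sufficient: P1 (U2 <- U3 <- U7 -> U4) has no collider blocking it and no conditioned non-collider, so it is open.
Try {U3}:
  P1: blocked at chain node U3 ∈ conditioning set.
  P2: blocked at fork node U3 ∈ conditioning set.
{U3} contains no descendant of U2 and blocks every backdoor path.
No other singleton works — e.g. {U7} leaves P2 open — so {U3} is the unique smallest valid adjustment set.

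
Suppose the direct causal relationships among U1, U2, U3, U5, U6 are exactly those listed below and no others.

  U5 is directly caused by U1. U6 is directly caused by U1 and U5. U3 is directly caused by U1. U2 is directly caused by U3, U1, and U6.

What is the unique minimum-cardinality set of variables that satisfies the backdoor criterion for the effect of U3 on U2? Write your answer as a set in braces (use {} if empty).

Variables eligible for adjustment (non-descendants of U3, excluding U3 and U2): {U1, U5, U6}.
Backdoor paths from U3 to U2:
  P1: U3 <- U1 -> U5 -> U6 -> U2
  P2: U3 <- U1 -> U6 -> U2
  P3: U3 <- U1 -> U2
The empty set is not sufficient: P1 (U3 <- U1 -> U5 -> U6 -> U2) has no collider blocking it and no conditioned non-collider, so it is open.
Try {U1}:
  P1: blocked at fork node U1 ∈ conditioning set.
  P2: blocked at fork node U1 ∈ conditioning set.
  P3: blocked at fork node U1 ∈ conditioning set.
{U1} contains no descendant of U3 and blocks every backdoor path.
No other singleton works — e.g. {U5} leaves P2 open — so {U1} is the unique smallest valid adjustment set.

{U1}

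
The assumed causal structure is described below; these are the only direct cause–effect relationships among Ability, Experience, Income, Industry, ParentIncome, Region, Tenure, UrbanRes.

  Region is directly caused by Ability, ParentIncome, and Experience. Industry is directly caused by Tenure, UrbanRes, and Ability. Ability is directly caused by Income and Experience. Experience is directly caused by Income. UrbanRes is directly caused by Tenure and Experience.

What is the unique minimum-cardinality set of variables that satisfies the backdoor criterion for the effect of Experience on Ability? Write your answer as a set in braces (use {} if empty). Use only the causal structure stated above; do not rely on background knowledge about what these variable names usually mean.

Variables eligible for adjustment (non-descendants of Experience, excluding Experience and Ability): {Income, ParentIncome, Tenure}.
Backdoor paths from Experience to Ability:
  P1: Experience <- Income -> Ability
The empty set is not sufficient: P1 (Experience <- Income -> Ability) has no collider blocking it and no conditioned non-collider, so it is open.
Try {Income}:
  P1: blocked at fork node Income ∈ conditioning set.
{Income} contains no descendant of Experience and blocks every backdoor path.
No other singleton works — e.g. {ParentIncome} leaves P1 open — so {Income} is the unique smallest valid adjustment set.

{Income}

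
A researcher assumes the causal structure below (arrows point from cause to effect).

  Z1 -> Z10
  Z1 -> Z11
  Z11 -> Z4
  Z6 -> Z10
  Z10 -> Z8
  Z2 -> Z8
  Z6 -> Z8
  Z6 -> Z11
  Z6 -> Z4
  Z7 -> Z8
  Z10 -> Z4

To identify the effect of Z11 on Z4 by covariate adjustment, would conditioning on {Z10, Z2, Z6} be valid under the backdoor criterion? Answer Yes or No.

Yes

Backdoor paths from Z11 to Z4 (paths whose first edge points into Z11):
  P1: Z11 <- Z1 -> Z10 <- Z6 -> Z4
  P2: Z11 <- Z1 -> Z10 -> Z8 <- Z6 -> Z4
  P3: Z11 <- Z1 -> Z10 -> Z4
  P4: Z11 <- Z6 -> Z10 -> Z4
  P5: Z11 <- Z6 -> Z8 <- Z10 -> Z4
  P6: Z11 <- Z6 -> Z4
Condition 1 (no descendant of Z11 in the set): holds — descendants of Z11 are {Z4}; none are in {Z10, Z2, Z6}.
Condition 2 (every backdoor path blocked by {Z10, Z2, Z6}):
  P1: blocked at fork node Z6 ∈ conditioning set.
  P2: blocked at chain node Z10 ∈ conditioning set.
  P3: blocked at chain node Z10 ∈ conditioning set.
  P4: blocked at fork node Z6 ∈ conditioning set.
  P5: blocked at fork node Z6 ∈ conditioning set.
  P6: blocked at fork node Z6 ∈ conditioning set.
{Z10, Z2, Z6} satisfies the backdoor criterion.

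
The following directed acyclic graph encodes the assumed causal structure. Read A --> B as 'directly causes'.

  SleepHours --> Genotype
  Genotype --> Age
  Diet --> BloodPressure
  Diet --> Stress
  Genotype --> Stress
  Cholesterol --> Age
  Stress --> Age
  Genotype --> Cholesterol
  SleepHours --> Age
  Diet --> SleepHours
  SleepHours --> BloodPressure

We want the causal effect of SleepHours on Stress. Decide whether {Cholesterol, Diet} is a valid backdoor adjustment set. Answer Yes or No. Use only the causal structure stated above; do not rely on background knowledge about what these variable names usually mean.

Backdoor paths from SleepHours to Stress (paths whose first edge points into SleepHours):
  P1: SleepHours <- Diet -> Stress
Condition 1 (no descendant of SleepHours in the set): FAILS — Cholesterol is a descendant of SleepHours.
Condition 2 (every backdoor path blocked by {Cholesterol, Diet}):
  P1: blocked at fork node Diet ∈ conditioning set.
{Cholesterol, Diet} does not satisfy the backdoor criterion.

No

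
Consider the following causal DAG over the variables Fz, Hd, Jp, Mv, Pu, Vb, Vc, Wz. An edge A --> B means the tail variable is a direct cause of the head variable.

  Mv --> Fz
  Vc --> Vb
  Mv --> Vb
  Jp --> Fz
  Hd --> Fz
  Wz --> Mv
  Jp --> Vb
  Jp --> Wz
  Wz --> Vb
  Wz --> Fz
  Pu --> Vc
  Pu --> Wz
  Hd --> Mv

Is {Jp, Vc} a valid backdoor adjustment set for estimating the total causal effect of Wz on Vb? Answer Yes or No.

Yes

Backdoor paths from Wz to Vb (paths whose first edge points into Wz):
  P1: Wz <- Jp -> Vb
  P2: Wz <- Jp -> Fz <- Hd -> Mv -> Vb
  P3: Wz <- Jp -> Fz <- Mv -> Vb
  P4: Wz <- Pu -> Vc -> Vb
Condition 1 (no descendant of Wz in the set): holds — descendants of Wz are {Fz, Mv, Vb}; none are in {Jp, Vc}.
Condition 2 (every backdoor path blocked by {Jp, Vc}):
  P1: blocked at fork node Jp ∈ conditioning set.
  P2: blocked at fork node Jp ∈ conditioning set.
  P3: blocked at fork node Jp ∈ conditioning set.
  P4: blocked at chain node Vc ∈ conditioning set.
{Jp, Vc} satisfies the backdoor criterion.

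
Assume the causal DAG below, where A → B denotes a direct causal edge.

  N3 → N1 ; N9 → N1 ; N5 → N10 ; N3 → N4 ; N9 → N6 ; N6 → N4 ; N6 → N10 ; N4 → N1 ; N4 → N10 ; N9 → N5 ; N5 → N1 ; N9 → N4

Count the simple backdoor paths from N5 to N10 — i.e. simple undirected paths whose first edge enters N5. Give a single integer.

8

A backdoor path from N5 to N10 is any simple undirected path whose first edge points into N5 (i.e. leaves N5 via a parent).
Parents of N5: {N9}.
Enumerating:
  P1: N5 <- N9 -> N6 -> N4 -> N10
  P2: N5 <- N9 -> N6 -> N10
  P3: N5 <- N9 -> N4 <- N6 -> N10
  P4: N5 <- N9 -> N4 -> N10
  P5: N5 <- N9 -> N1 <- N3 -> N4 <- N6 -> N10
  P6: N5 <- N9 -> N1 <- N3 -> N4 -> N10
  P7: N5 <- N9 -> N1 <- N4 <- N6 -> N10
  P8: N5 <- N9 -> N1 <- N4 -> N10
That exhausts the simple backdoor paths. Count: 8.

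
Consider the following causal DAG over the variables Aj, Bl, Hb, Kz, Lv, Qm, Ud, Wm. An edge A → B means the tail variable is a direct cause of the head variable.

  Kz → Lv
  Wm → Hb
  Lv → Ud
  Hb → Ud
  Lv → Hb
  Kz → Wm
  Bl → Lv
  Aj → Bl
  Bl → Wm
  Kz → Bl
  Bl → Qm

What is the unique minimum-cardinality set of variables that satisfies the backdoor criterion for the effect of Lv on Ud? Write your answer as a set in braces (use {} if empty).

Variables eligible for adjustment (non-descendants of Lv, excluding Lv and Ud): {Aj, Bl, Kz, Qm, Wm}.
Backdoor paths from Lv to Ud:
  P1: Lv <- Kz -> Bl -> Wm -> Hb -> Ud
  P2: Lv <- Kz -> Wm -> Hb -> Ud
  P3: Lv <- Bl <- Kz -> Wm -> Hb -> Ud
  P4: Lv <- Bl -> Wm -> Hb -> Ud
The empty set is not sufficient: P1 (Lv <- Kz -> Bl -> Wm -> Hb -> Ud) has no collider blocking it and no conditioned non-collider, so it is open.
Try {Wm}:
  P1: blocked at chain node Wm ∈ conditioning set.
  P2: blocked at chain node Wm ∈ conditioning set.
  P3: blocked at chain node Wm ∈ conditioning set.
  P4: blocked at chain node Wm ∈ conditioning set.
{Wm} contains no descendant of Lv and blocks every backdoor path.
No other singleton works — e.g. {Aj} leaves P1 open — so {Wm} is the unique smallest valid adjustment set.

{Wm}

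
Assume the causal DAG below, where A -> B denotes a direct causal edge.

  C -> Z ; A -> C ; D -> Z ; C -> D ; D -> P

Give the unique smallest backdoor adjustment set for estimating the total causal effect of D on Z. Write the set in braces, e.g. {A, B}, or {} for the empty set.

{C}

Variables eligible for adjustment (non-descendants of D, excluding D and Z): {A, C}.
Backdoor paths from D to Z:
  P1: D <- C -> Z
The empty set is not sufficient: P1 (D <- C -> Z) has no collider blocking it and no conditioned non-collider, so it is open.
Try {C}:
  P1: blocked at fork node C ∈ conditioning set.
{C} contains no descendant of D and blocks every backdoor path.
No other singleton works — e.g. {A} leaves P1 open — so {C} is the unique smallest valid adjustment set.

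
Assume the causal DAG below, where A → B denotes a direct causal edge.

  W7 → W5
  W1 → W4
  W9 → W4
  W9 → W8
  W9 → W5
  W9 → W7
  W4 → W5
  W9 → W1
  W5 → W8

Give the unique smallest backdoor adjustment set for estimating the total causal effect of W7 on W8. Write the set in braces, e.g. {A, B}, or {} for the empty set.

Variables eligible for adjustment (non-descendants of W7, excluding W7 and W8): {W1, W4, W9}.
Backdoor paths from W7 to W8:
  P1: W7 <- W9 -> W1 -> W4 -> W5 -> W8
  P2: W7 <- W9 -> W4 -> W5 -> W8
  P3: W7 <- W9 -> W5 -> W8
  P4: W7 <- W9 -> W8
The empty set is not sufficient: P1 (W7 <- W9 -> W1 -> W4 -> W5 -> W8) has no collider blocking it and no conditioned non-collider, so it is open.
Try {W9}:
  P1: blocked at fork node W9 ∈ conditioning set.
  P2: blocked at fork node W9 ∈ conditioning set.
  P3: blocked at fork node W9 ∈ conditioning set.
  P4: blocked at fork node W9 ∈ conditioning set.
{W9} contains no descendant of W7 and blocks every backdoor path.
No other singleton works — e.g. {W1} leaves P2 open — so {W9} is the unique smallest valid adjustment set.

{W9}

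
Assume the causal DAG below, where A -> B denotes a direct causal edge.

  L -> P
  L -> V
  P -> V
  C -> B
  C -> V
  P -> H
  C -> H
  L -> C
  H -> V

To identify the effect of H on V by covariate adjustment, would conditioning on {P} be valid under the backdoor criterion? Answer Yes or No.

No

Backdoor paths from H to V (paths whose first edge points into H):
  P1: H <- C <- L -> P -> V
  P2: H <- C <- L -> V
  P3: H <- C -> V
  P4: H <- P <- L -> C -> V
  P5: H <- P <- L -> V
  P6: H <- P -> V
Condition 1 (no descendant of H in the set): holds — descendants of H are {V}; none are in {P}.
Condition 2 (every backdoor path blocked by {P}):
  P1: blocked at chain node P ∈ conditioning set.
  P2: open — no interior node is in the conditioning set.
  P3: open — no interior node is in the conditioning set.
  P4: blocked at chain node P ∈ conditioning set.
  P5: blocked at chain node P ∈ conditioning set.
  P6: blocked at fork node P ∈ conditioning set.
{P} does not satisfy the backdoor criterion.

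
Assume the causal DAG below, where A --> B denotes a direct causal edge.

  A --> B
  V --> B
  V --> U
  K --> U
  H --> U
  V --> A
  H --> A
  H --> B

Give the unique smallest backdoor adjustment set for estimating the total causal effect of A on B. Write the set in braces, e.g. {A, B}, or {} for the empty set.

{H, V}

Variables eligible for adjustment (non-descendants of A, excluding A and B): {H, K, U, V}.
Backdoor paths from A to B:
  P1: A <- H -> B
  P2: A <- H -> U <- V -> B
  P3: A <- V -> B
  P4: A <- V -> U <- H -> B
The empty set is not sufficient: P1 (A <- H -> B) has no collider blocking it and no conditioned non-collider, so it is open.
Try {H, V}:
  P1: blocked at fork node H ∈ conditioning set.
  P2: blocked at fork node H ∈ conditioning set.
  P3: blocked at fork node V ∈ conditioning set.
  P4: blocked at fork node V ∈ conditioning set.
{H, V} contains no descendant of A and blocks every backdoor path.
Every element of {H, V} is needed (dropping H leaves P1 open; dropping V leaves P3 open), so no proper subset is valid.
Among all size-2 subsets of the eligible variables, only {H, V} blocks every backdoor path, so it is the unique smallest valid adjustment set.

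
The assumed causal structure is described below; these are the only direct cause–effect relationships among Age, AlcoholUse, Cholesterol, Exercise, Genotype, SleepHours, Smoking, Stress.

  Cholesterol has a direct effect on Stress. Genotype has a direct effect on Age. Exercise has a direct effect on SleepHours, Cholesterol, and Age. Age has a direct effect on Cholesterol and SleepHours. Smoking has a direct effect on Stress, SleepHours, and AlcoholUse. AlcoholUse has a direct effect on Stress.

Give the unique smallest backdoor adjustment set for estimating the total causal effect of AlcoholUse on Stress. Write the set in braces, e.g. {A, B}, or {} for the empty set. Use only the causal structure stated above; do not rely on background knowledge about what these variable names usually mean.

Variables eligible for adjustment (non-descendants of AlcoholUse, excluding AlcoholUse and Stress): {Age, Cholesterol, Exercise, Genotype, SleepHours, Smoking}.
Backdoor paths from AlcoholUse to Stress:
  P1: AlcoholUse <- Smoking -> Stress
  P2: AlcoholUse <- Smoking -> SleepHours <- Exercise -> Age -> Cholesterol -> Stress
  P3: AlcoholUse <- Smoking -> SleepHours <- Exercise -> Cholesterol -> Stress
  P4: AlcoholUse <- Smoking -> SleepHours <- Age <- Exercise -> Cholesterol -> Stress
  P5: AlcoholUse <- Smoking -> SleepHours <- Age -> Cholesterol -> Stress
The empty set is not sufficient: P1 (AlcoholUse <- Smoking -> Stress) has no collider blocking it and no conditioned non-collider, so it is open.
Try {Smoking}:
  P1: blocked at fork node Smoking ∈ conditioning set.
  P2: blocked at fork node Smoking ∈ conditioning set.
  P3: blocked at fork node Smoking ∈ conditioning set.
  P4: blocked at fork node Smoking ∈ conditioning set.
  P5: blocked at fork node Smoking ∈ conditioning set.
{Smoking} contains no descendant of AlcoholUse and blocks every backdoor path.
No other singleton works — e.g. {Exercise} leaves P1 open — so {Smoking} is the unique smallest valid adjustment set.

{Smoking}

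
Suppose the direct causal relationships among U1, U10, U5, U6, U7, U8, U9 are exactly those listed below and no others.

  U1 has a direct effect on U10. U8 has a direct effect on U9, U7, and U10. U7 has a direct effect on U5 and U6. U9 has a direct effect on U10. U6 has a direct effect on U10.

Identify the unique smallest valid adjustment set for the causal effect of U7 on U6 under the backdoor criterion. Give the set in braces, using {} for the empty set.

Variables eligible for adjustment (non-descendants of U7, excluding U7 and U6): {U1, U8, U9}.
Backdoor paths from U7 to U6:
  P1: U7 <- U8 -> U9 -> U10 <- U6
  P2: U7 <- U8 -> U10 <- U6
Each backdoor path contains an unconditioned collider, so every path is already blocked with the empty conditioning set:
  P1: blocked at collider U10 (neither it nor any descendant is in the conditioning set).
  P2: blocked at collider U10 (neither it nor any descendant is in the conditioning set).
The empty set is therefore the unique smallest valid set.

{}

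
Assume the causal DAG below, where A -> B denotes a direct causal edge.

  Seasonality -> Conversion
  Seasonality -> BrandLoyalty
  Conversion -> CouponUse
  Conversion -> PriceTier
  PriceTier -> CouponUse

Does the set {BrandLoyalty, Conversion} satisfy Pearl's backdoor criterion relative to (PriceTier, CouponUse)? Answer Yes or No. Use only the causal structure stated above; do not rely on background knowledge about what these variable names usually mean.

Backdoor paths from PriceTier to CouponUse (paths whose first edge points into PriceTier):
  P1: PriceTier <- Conversion -> CouponUse
Condition 1 (no descendant of PriceTier in the set): holds — descendants of PriceTier are {CouponUse}; none are in {BrandLoyalty, Conversion}.
Condition 2 (every backdoor path blocked by {BrandLoyalty, Conversion}):
  P1: blocked at fork node Conversion ∈ conditioning set.
{BrandLoyalty, Conversion} satisfies the backdoor criterion.

Yes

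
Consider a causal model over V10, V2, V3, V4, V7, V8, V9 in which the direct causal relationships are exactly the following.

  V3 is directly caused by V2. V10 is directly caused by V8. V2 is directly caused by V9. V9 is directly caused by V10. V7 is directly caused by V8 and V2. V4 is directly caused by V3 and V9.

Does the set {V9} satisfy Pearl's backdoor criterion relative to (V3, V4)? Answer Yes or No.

Backdoor paths from V3 to V4 (paths whose first edge points into V3):
  P1: V3 <- V2 <- V9 -> V4
  P2: V3 <- V2 -> V7 <- V8 -> V10 -> V9 -> V4
Condition 1 (no descendant of V3 in the set): holds — descendants of V3 are {V4}; none are in {V9}.
Condition 2 (every backdoor path blocked by {V9}):
  P1: blocked at fork node V9 ∈ conditioning set.
  P2: blocked at collider V7 (neither it nor any descendant is in the conditioning set).
{V9} satisfies the backdoor criterion.

Yes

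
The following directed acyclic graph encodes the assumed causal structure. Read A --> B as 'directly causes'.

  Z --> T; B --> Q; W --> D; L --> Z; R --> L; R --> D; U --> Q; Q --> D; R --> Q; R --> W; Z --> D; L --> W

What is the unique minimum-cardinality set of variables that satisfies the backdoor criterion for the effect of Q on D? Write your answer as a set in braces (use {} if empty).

{R}

Variables eligible for adjustment (non-descendants of Q, excluding Q and D): {B, L, R, T, U, W, Z}.
Backdoor paths from Q to D:
  P1: Q <- R -> L -> Z -> D
  P2: Q <- R -> L -> W -> D
  P3: Q <- R -> W <- L -> Z -> D
  P4: Q <- R -> W -> D
  P5: Q <- R -> D
The empty set is not sufficient: P1 (Q <- R -> L -> Z -> D) has no collider blocking it and no conditioned non-collider, so it is open.
Try {R}:
  P1: blocked at fork node R ∈ conditioning set.
  P2: blocked at fork node R ∈ conditioning set.
  P3: blocked at fork node R ∈ conditioning set.
  P4: blocked at fork node R ∈ conditioning set.
  P5: blocked at fork node R ∈ conditioning set.
{R} contains no descendant of Q and blocks every backdoor path.
No other singleton works — e.g. {B} leaves P1 open — so {R} is the unique smallest valid adjustment set.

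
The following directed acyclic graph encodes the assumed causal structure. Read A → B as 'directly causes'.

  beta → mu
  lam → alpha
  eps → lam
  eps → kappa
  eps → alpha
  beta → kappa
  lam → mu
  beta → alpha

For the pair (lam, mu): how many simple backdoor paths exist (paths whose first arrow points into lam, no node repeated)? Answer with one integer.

A backdoor path from lam to mu is any simple undirected path whose first edge points into lam (i.e. leaves lam via a parent).
Parents of lam: {eps}.
Enumerating:
  P1: lam <- eps -> kappa <- beta -> mu
  P2: lam <- eps -> alpha <- beta -> mu
That exhausts the simple backdoor paths. Count: 2.

2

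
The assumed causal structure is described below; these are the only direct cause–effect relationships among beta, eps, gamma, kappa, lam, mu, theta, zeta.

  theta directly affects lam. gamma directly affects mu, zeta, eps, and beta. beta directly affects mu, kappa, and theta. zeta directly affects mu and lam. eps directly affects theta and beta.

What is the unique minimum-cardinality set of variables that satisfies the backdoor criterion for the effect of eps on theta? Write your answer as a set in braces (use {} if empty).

Variables eligible for adjustment (non-descendants of eps, excluding eps and theta): {gamma, zeta}.
Backdoor paths from eps to theta:
  P1: eps <- gamma -> beta -> mu <- zeta -> lam <- theta
  P2: eps <- gamma -> beta -> theta
  P3: eps <- gamma -> zeta -> mu <- beta -> theta
  P4: eps <- gamma -> zeta -> lam <- theta
  P5: eps <- gamma -> mu <- beta -> theta
  P6: eps <- gamma -> mu <- zeta -> lam <- theta
The empty set is not sufficient: P2 (eps <- gamma -> beta -> theta) has no collider blocking it and no conditioned non-collider, so it is open.
Try {gamma}:
  P1: blocked at fork node gamma ∈ conditioning set.
  P2: blocked at fork node gamma ∈ conditioning set.
  P3: blocked at fork node gamma ∈ conditioning set.
  P4: blocked at fork node gamma ∈ conditioning set.
  P5: blocked at fork node gamma ∈ conditioning set.
  P6: blocked at fork node gamma ∈ conditioning set.
{gamma} contains no descendant of eps and blocks every backdoor path.
No other singleton works — e.g. {zeta} leaves P2 open — so {gamma} is the unique smallest valid adjustment set.

{gamma}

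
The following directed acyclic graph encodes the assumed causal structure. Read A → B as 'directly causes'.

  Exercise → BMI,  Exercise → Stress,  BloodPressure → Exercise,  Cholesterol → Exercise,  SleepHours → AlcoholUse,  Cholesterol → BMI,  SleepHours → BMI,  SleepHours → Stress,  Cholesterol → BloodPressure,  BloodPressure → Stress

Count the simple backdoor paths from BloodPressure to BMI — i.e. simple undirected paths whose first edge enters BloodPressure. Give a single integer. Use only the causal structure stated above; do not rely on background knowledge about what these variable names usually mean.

A backdoor path from BloodPressure to BMI is any simple undirected path whose first edge points into BloodPressure (i.e. leaves BloodPressure via a parent).
Parents of BloodPressure: {Cholesterol}.
Enumerating:
  P1: BloodPressure <- Cholesterol -> Exercise -> Stress <- SleepHours -> BMI
  P2: BloodPressure <- Cholesterol -> Exercise -> BMI
  P3: BloodPressure <- Cholesterol -> BMI
That exhausts the simple backdoor paths. Count: 3.

3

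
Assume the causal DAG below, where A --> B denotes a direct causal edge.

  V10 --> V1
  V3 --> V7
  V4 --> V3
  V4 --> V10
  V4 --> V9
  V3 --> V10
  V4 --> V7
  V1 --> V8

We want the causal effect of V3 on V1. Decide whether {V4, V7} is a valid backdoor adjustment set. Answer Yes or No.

No

Backdoor paths from V3 to V1 (paths whose first edge points into V3):
  P1: V3 <- V4 -> V10 -> V1
Condition 1 (no descendant of V3 in the set): FAILS — V7 is a descendant of V3.
Condition 2 (every backdoor path blocked by {V4, V7}):
  P1: blocked at fork node V4 ∈ conditioning set.
{V4, V7} does not satisfy the backdoor criterion.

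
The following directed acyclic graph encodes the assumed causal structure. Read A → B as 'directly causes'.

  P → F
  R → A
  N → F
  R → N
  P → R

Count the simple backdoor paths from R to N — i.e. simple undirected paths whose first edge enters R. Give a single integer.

A backdoor path from R to N is any simple undirected path whose first edge points into R (i.e. leaves R via a parent).
Parents of R: {P}.
Enumerating:
  P1: R <- P -> F <- N
That exhausts the simple backdoor paths. Count: 1.

1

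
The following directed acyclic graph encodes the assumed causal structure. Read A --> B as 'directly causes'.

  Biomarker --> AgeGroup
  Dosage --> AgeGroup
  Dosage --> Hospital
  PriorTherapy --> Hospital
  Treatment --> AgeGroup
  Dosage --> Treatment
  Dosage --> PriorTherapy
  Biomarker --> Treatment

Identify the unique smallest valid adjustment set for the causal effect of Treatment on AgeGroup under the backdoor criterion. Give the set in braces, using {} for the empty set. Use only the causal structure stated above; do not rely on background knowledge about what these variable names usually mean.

{Biomarker, Dosage}

Variables eligible for adjustment (non-descendants of Treatment, excluding Treatment and AgeGroup): {Biomarker, Dosage, Hospital, PriorTherapy}.
Backdoor paths from Treatment to AgeGroup:
  P1: Treatment <- Dosage -> AgeGroup
  P2: Treatment <- Biomarker -> AgeGroup
The empty set is not sufficient: P1 (Treatment <- Dosage -> AgeGroup) has no collider blocking it and no conditioned non-collider, so it is open.
Try {Biomarker, Dosage}:
  P1: blocked at fork node Dosage ∈ conditioning set.
  P2: blocked at fork node Biomarker ∈ conditioning set.
{Biomarker, Dosage} contains no descendant of Treatment and blocks every backdoor path.
Every element of {Biomarker, Dosage} is needed (dropping Biomarker leaves P2 open; dropping Dosage leaves P1 open), so no proper subset is valid.
Among all size-2 subsets of the eligible variables, only {Biomarker, Dosage} blocks every backdoor path, so it is the unique smallest valid adjustment set.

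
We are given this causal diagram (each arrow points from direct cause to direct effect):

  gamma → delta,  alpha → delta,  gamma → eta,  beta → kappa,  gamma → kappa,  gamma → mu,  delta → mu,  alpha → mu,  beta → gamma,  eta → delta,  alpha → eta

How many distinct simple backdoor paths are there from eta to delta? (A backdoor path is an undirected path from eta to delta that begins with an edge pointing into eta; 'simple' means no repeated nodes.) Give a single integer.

A backdoor path from eta to delta is any simple undirected path whose first edge points into eta (i.e. leaves eta via a parent).
Parents of eta: {alpha, gamma}.
Enumerating:
  P1: eta <- gamma -> delta
  P2: eta <- gamma -> mu <- alpha -> delta
  P3: eta <- gamma -> mu <- delta
  P4: eta <- alpha -> delta
  P5: eta <- alpha -> mu <- gamma -> delta
  P6: eta <- alpha -> mu <- delta
That exhausts the simple backdoor paths. Count: 6.

6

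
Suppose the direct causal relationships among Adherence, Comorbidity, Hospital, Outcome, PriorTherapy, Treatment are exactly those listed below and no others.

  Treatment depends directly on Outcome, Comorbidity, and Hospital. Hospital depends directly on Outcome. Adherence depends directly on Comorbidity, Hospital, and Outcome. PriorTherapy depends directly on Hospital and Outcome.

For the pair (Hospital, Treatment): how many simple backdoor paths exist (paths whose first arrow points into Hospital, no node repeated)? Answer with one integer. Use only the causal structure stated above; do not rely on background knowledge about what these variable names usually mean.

A backdoor path from Hospital to Treatment is any simple undirected path whose first edge points into Hospital (i.e. leaves Hospital via a parent).
Parents of Hospital: {Outcome}.
Enumerating:
  P1: Hospital <- Outcome -> Treatment
  P2: Hospital <- Outcome -> Adherence <- Comorbidity -> Treatment
That exhausts the simple backdoor paths. Count: 2.

2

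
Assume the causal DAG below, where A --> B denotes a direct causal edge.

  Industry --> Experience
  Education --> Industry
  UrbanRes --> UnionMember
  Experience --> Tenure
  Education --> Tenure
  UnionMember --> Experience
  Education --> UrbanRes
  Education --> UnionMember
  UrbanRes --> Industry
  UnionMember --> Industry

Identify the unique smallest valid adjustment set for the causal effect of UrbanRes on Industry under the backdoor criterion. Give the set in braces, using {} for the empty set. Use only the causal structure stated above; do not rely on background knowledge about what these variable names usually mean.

Variables eligible for adjustment (non-descendants of UrbanRes, excluding UrbanRes and Industry): {Education}.
Backdoor paths from UrbanRes to Industry:
  P1: UrbanRes <- Education -> UnionMember -> Industry
  P2: UrbanRes <- Education -> UnionMember -> Experience <- Industry
  P3: UrbanRes <- Education -> Industry
  P4: UrbanRes <- Education -> Tenure <- Experience <- UnionMember -> Industry
  P5: UrbanRes <- Education -> Tenure <- Experience <- Industry
The empty set is not sufficient: P1 (UrbanRes <- Education -> UnionMember -> Industry) has no collider blocking it and no conditioned non-collider, so it is open.
Try {Education}:
  P1: blocked at fork node Education ∈ conditioning set.
  P2: blocked at fork node Education ∈ conditioning set.
  P3: blocked at fork node Education ∈ conditioning set.
  P4: blocked at fork node Education ∈ conditioning set.
  P5: blocked at fork node Education ∈ conditioning set.
{Education} contains no descendant of UrbanRes and blocks every backdoor path.
{Education} is the unique smallest valid adjustment set.

{Education}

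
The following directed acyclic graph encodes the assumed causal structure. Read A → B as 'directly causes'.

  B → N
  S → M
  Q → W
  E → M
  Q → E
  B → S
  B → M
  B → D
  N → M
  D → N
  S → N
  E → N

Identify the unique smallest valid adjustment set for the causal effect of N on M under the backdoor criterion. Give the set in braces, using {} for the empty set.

{B, E, S}

Variables eligible for adjustment (non-descendants of N, excluding N and M): {B, D, E, Q, S, W}.
Backdoor paths from N to M:
  P1: N <- E -> M
  P2: N <- B -> S -> M
  P3: N <- B -> M
  P4: N <- S <- B -> M
  P5: N <- S -> M
  P6: N <- D <- B -> S -> M
  P7: N <- D <- B -> M
The empty set is not sufficient: P1 (N <- E -> M) has no collider blocking it and no conditioned non-collider, so it is open.
Try {B, E, S}:
  P1: blocked at fork node E ∈ conditioning set.
  P2: blocked at fork node B ∈ conditioning set.
  P3: blocked at fork node B ∈ conditioning set.
  P4: blocked at chain node S ∈ conditioning set.
  P5: blocked at fork node S ∈ conditioning set.
  P6: blocked at fork node B ∈ conditioning set.
  P7: blocked at fork node B ∈ conditioning set.
{B, E, S} contains no descendant of N and blocks every backdoor path.
Every element of {B, E, S} is needed (dropping B leaves P3 open; dropping E leaves P1 open; dropping S leaves P5 open), so no proper subset is valid.
Among all size-3 subsets of the eligible variables, only {B, E, S} blocks every backdoor path, so it is the unique smallest valid adjustment set.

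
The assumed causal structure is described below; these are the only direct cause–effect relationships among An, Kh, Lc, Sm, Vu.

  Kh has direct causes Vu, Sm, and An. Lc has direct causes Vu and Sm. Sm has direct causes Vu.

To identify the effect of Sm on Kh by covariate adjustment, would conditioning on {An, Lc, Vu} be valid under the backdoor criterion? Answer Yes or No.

No

Backdoor paths from Sm to Kh (paths whose first edge points into Sm):
  P1: Sm <- Vu -> Kh
Condition 1 (no descendant of Sm in the set): FAILS — Lc is a descendant of Sm.
Condition 2 (every backdoor path blocked by {An, Lc, Vu}):
  P1: blocked at fork node Vu ∈ conditioning set.
{An, Lc, Vu} does not satisfy the backdoor criterion.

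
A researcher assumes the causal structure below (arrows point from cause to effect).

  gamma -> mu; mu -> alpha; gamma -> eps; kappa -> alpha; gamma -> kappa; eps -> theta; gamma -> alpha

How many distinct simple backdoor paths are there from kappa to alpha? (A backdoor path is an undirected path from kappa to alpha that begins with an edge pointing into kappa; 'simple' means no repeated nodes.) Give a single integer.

2

A backdoor path from kappa to alpha is any simple undirected path whose first edge points into kappa (i.e. leaves kappa via a parent).
Parents of kappa: {gamma}.
Enumerating:
  P1: kappa <- gamma -> mu -> alpha
  P2: kappa <- gamma -> alpha
That exhausts the simple backdoor paths. Count: 2.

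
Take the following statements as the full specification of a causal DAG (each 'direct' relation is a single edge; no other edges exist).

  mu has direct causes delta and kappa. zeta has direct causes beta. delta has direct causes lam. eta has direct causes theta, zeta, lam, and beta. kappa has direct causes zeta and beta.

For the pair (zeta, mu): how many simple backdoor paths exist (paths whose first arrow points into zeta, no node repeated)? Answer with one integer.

2

A backdoor path from zeta to mu is any simple undirected path whose first edge points into zeta (i.e. leaves zeta via a parent).
Parents of zeta: {beta}.
Enumerating:
  P1: zeta <- beta -> kappa -> mu
  P2: zeta <- beta -> eta <- lam -> delta -> mu
That exhausts the simple backdoor paths. Count: 2.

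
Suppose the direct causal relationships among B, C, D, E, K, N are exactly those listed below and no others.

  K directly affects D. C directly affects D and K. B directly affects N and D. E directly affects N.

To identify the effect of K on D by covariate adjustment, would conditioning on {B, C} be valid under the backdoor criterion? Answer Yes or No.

Backdoor paths from K to D (paths whose first edge points into K):
  P1: K <- C -> D
Condition 1 (no descendant of K in the set): holds — descendants of K are {D}; none are in {B, C}.
Condition 2 (every backdoor path blocked by {B, C}):
  P1: blocked at fork node C ∈ conditioning set.
{B, C} satisfies the backdoor criterion.

Yes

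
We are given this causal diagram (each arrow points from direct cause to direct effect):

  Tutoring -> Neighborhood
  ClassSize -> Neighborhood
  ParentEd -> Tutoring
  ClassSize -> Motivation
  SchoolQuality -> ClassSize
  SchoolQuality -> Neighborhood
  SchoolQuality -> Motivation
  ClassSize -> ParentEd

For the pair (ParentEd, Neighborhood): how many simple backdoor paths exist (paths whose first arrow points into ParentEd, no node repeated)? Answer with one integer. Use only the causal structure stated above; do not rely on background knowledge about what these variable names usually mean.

3

A backdoor path from ParentEd to Neighborhood is any simple undirected path whose first edge points into ParentEd (i.e. leaves ParentEd via a parent).
Parents of ParentEd: {ClassSize}.
Enumerating:
  P1: ParentEd <- ClassSize <- SchoolQuality -> Neighborhood
  P2: ParentEd <- ClassSize -> Motivation <- SchoolQuality -> Neighborhood
  P3: ParentEd <- ClassSize -> Neighborhood
That exhausts the simple backdoor paths. Count: 3.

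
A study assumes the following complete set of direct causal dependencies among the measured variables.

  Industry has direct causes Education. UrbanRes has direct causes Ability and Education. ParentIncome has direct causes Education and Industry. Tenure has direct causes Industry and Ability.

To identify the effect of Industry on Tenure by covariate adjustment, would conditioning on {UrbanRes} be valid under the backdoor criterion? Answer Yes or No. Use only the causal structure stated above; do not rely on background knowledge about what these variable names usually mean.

Backdoor paths from Industry to Tenure (paths whose first edge points into Industry):
  P1: Industry <- Education -> UrbanRes <- Ability -> Tenure
Condition 1 (no descendant of Industry in the set): holds — descendants of Industry are {ParentIncome, Tenure}; none are in {UrbanRes}.
Condition 2 (every backdoor path blocked by {UrbanRes}):
  P1: open — collider(s) UrbanRes are conditioned on (or have a conditioned descendant) and no non-collider on the path is in the set.
{UrbanRes} does not satisfy the backdoor criterion.

No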